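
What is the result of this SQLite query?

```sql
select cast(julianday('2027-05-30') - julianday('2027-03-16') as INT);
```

15 days remain in March 2027 after the 16th (31 − 16).
April 2027: 30 days.
Then 30 days into May 2027.
Total: 15 + 30 + 30 = 75.

75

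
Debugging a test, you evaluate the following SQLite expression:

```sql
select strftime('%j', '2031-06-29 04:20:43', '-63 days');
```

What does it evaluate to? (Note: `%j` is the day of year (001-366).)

117

First apply '-63 days': 2031-06-29 04:20:43 → 2031-04-27 04:20:43.
Day-of-year for 2031-04-27: days since 2031-01-01 inclusive = 117, zero-padded to 117.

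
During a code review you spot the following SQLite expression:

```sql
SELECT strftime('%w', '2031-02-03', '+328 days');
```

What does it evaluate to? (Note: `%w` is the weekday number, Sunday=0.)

First apply '+328 days': 2031-02-03 → 2031-12-28.
2031-12-28 is a Sunday; with Sunday=0 that is 0.

0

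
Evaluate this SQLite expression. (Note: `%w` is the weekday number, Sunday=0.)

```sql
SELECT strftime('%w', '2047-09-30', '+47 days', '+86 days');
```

First apply '+47 days', '+86 days': 2047-09-30 → 2048-02-10.
2048-02-10 is a Monday; with Sunday=0 that is 1.

1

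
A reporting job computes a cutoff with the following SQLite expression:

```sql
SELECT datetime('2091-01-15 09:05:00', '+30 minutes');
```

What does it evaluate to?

2091-01-15 09:35:00

+30 minutes from 2091-01-15 09:05:00 is 2091-01-15 09:35:00.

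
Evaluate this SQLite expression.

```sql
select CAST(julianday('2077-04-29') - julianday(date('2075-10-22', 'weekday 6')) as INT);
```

551

`weekday 6` advances to the next Saturday; 2075-10-22 is a Tuesday, so it moves forward to 2075-10-26.
5 days remain in October 2075 after the 26th (31 − 26).
Full months from November 2075 through March 2077 contribute their day counts.
Then 29 days into April 2077.
Total: 5 + 30 + 31 + 31 + 29 + 31 + 30 + 31 + 30 + 31 + 31 + 30 + 31 + 30 + 31 + 31 + 28 + 31 + 29 = 551.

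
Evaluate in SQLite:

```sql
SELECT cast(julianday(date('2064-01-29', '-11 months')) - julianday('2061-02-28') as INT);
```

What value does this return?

731

Adding -11 months to 2064-01-29 targets 2063-02-29. February 2063 has only 28 days, so SQLite normalizes the 1-day overflow forward to 2063-03-01.
0 days remain in February 2061 after the 28th (28 − 28).
Full months from March 2061 through February 2063 contribute their day counts.
Then 1 day into March 2063.
Total: 0 + 31 + 30 + 31 + 30 + 31 + 31 + 30 + 31 + 30 + 31 + 31 + 28 + 31 + 30 + 31 + 30 + 31 + 31 + 30 + 31 + 30 + 31 + 31 + 28 + 1 = 731.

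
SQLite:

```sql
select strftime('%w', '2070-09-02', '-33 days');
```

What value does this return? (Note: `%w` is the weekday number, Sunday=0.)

First apply '-33 days': 2070-09-02 → 2070-07-31.
2070-07-31 is a Thursday; with Sunday=0 that is 4.

4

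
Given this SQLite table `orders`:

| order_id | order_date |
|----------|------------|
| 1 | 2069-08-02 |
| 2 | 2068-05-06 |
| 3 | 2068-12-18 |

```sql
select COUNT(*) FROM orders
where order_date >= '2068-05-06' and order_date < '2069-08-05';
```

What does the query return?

Rows in [2068-05-06, 2069-08-05): 2069-08-02, 2068-05-06, 2068-12-18 → 3 rows.

3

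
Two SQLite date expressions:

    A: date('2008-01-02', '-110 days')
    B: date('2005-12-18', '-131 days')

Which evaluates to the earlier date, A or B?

A = 2007-09-14.
B = 2005-08-09.
B is earlier.

B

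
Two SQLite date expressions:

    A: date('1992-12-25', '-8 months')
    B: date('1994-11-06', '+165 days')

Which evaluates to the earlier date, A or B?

A

A = 1992-04-25.
B = 1995-04-20.
A is earlier.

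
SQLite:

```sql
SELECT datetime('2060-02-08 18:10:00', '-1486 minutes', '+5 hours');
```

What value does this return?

1486 minutes = 24h 46m; -1486 minutes from 2060-02-08 18:10:00 is 2060-02-07 17:24:00 (crosses midnight).
+5 hours from 2060-02-07 17:24:00 is 2060-02-07 22:24:00.

2060-02-07 22:24:00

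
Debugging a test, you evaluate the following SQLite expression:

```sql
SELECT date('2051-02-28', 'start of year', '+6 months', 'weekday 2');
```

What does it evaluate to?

2051-07-04

`start of year` rewinds 2051-02-28 to 2051-01-01.
Adding +6 months to 2051-01-01 gives 2051-07-01.
`weekday 2` advances to the next Tuesday; 2051-07-01 is a Saturday, so it moves forward to 2051-07-04.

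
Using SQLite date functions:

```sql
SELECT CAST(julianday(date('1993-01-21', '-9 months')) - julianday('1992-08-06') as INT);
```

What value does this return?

Adding -9 months to 1993-01-21 gives 1992-04-21.
9 days remain in April 1992 after the 21st (30 − 21).
May 1992: 31 days.
June 1992: 30 days.
July 1992: 31 days.
Then 6 days into August 1992.
Total: 9 + 31 + 30 + 31 + 6 = 107.
The subtraction is earlier − later, so the result is −107 → -107.

-107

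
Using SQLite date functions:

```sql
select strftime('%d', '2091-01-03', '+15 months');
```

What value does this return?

03

First apply '+15 months': 2091-01-03 → 2092-04-03.
`%d` extracts the 2-digit day of month: 03.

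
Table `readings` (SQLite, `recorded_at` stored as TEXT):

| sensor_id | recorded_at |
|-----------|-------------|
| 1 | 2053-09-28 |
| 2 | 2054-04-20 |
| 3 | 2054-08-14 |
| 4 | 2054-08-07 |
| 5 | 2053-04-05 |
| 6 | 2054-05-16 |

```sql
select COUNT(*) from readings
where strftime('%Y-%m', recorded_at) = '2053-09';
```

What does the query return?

Rows with year-month 2053-09: 2053-09-28 → 1.

1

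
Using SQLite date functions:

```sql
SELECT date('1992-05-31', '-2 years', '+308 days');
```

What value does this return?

1991-04-04

Adding -2 years to 1992-05-31 gives 1990-05-31.
Applying '+308 days' to 1990-05-31: counting 308 days forward gives 1991-04-04.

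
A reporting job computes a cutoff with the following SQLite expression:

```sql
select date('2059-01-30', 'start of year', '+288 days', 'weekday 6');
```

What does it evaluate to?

`start of year` rewinds 2059-01-30 to 2059-01-01.
Applying '+288 days' to 2059-01-01: counting 288 days forward gives 2059-10-16.
`weekday 6` advances to the next Saturday; 2059-10-16 is a Thursday, so it moves forward to 2059-10-18.

2059-10-18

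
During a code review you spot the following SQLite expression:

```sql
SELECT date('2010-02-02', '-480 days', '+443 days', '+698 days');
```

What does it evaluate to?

Applying '-480 days' to 2010-02-02: counting 480 days back gives 2008-10-10.
Applying '+443 days' to 2008-10-10: counting 443 days forward gives 2009-12-27.
Applying '+698 days' to 2009-12-27: counting 698 days forward gives 2011-11-25.

2011-11-25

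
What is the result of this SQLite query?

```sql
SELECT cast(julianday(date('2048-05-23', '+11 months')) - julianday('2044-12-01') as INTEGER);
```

Adding +11 months to 2048-05-23 gives 2049-04-23.
30 days remain in December 2044 after the 1st (31 − 1).
Full months from January 2045 through March 2049 contribute their day counts.
Then 23 days into April 2049.
Total: 30 + 31 + 28 + 31 + 30 + 31 + 30 + 31 + 31 + 30 + 31 + 30 + 31 + 31 + 28 + 31 + 30 + 31 + 30 + 31 + 31 + 30 + 31 + 30 + 31 + 31 + 28 + 31 + 30 + 31 + 30 + 31 + 31 + 30 + 31 + 30 + 31 + 31 + 29 + 31 + 30 + 31 + 30 + 31 + 31 + 30 + 31 + 30 + 31 + 31 + 28 + 31 + 23 = 1604.

1604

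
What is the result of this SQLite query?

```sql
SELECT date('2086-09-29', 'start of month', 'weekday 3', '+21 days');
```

2086-09-25

`start of month` rewinds 2086-09-29 to 2086-09-01.
`weekday 3` advances to the next Wednesday; 2086-09-01 is a Sunday, so it moves forward to 2086-09-04.
Advancing 21 more days within September lands on 2086-09-25.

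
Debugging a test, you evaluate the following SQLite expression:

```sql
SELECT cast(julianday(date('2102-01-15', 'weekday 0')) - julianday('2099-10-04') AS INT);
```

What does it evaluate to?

`weekday 0` advances to the next Sunday; 2102-01-15 is already a Sunday, so it stays at 2102-01-15.
27 days remain in October 2099 after the 4th (31 − 4).
Full months from November 2099 through December 2101 contribute their day counts.
Then 15 days into January 2102.
Total: 27 + 30 + 31 + 31 + 28 + 31 + 30 + 31 + 30 + 31 + 31 + 30 + 31 + 30 + 31 + 31 + 28 + 31 + 30 + 31 + 30 + 31 + 31 + 30 + 31 + 30 + 31 + 15 = 833.

833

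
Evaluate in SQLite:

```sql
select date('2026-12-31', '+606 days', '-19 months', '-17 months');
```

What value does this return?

2025-08-28

Applying '+606 days' to 2026-12-31: counting 606 days forward gives 2028-08-28.
Adding -19 months to 2028-08-28 gives 2027-01-28.
Adding -17 months to 2027-01-28 gives 2025-08-28.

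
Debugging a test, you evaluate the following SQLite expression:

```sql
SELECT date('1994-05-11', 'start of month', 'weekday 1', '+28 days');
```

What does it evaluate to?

`start of month` rewinds 1994-05-11 to 1994-05-01.
`weekday 1` advances to the next Monday; 1994-05-01 is a Sunday, so it moves forward to 1994-05-02.
Advancing 28 more days within May lands on 1994-05-30.

1994-05-30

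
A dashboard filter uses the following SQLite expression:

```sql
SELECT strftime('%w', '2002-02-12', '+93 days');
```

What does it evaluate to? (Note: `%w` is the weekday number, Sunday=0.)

4

First apply '+93 days': 2002-02-12 → 2002-05-16.
2002-05-16 is a Thursday; with Sunday=0 that is 4.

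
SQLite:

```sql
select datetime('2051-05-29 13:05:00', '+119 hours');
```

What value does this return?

2051-06-03 12:05:00

+119 hours from 2051-05-29 13:05:00 is 2051-06-03 12:05:00 (crosses midnight).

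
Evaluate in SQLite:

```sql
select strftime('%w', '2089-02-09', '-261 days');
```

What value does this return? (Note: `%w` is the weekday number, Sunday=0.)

First apply '-261 days': 2089-02-09 → 2088-05-24.
2088-05-24 is a Monday; with Sunday=0 that is 1.

1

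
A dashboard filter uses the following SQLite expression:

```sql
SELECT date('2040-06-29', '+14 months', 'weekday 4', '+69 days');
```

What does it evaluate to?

Adding +14 months to 2040-06-29 gives 2041-08-29.
`weekday 4` advances to the next Thursday; 2041-08-29 is already a Thursday, so it stays at 2041-08-29.
Applying '+69 days' to 2041-08-29: counting 69 days forward gives 2041-11-06.

2041-11-06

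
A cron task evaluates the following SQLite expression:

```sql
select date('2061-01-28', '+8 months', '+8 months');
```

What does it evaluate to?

Adding +8 months to 2061-01-28 gives 2061-09-28.
Adding +8 months to 2061-09-28 gives 2062-05-28.

2062-05-28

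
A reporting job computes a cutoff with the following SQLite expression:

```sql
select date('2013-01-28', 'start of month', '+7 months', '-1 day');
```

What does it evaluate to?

2013-07-31

`start of month` rewinds 2013-01-28 to 2013-01-01.
Adding +7 months to 2013-01-01 gives 2013-08-01.
Going back 1 day from 2013-08-01 reaches 2013-07-31 (last day of July, 31 days).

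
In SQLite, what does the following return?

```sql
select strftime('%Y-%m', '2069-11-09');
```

2069-11

`%Y-%m` extracts the year-month: 2069-11.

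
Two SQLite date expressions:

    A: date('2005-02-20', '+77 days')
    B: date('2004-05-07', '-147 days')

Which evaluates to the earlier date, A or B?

A = 2005-05-08.
B = 2003-12-12.
B is earlier.

B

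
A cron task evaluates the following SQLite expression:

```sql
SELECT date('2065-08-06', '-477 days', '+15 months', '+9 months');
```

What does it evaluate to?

2066-04-16

Applying '-477 days' to 2065-08-06: counting 477 days back gives 2064-04-16.
Adding +15 months to 2064-04-16 gives 2065-07-16.
Adding +9 months to 2065-07-16 gives 2066-04-16.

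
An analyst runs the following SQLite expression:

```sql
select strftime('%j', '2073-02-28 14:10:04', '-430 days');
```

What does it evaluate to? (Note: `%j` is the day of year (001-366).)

360

First apply '-430 days': 2073-02-28 14:10:04 → 2071-12-26 14:10:04.
Day-of-year for 2071-12-26: days since 2071-01-01 inclusive = 360, zero-padded to 360.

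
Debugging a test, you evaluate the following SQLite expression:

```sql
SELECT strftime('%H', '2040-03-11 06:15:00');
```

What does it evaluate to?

`%H` extracts the 2-digit hour (00-23): 06.

06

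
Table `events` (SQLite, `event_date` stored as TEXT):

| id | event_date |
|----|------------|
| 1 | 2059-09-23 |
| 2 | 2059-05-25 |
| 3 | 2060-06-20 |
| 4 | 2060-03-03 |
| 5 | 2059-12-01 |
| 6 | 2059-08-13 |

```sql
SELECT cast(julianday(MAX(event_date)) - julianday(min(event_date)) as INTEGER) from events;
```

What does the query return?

392

MIN = 2059-05-25, MAX = 2060-06-20.
6 days remain in May 2059 after the 25th (31 − 25).
Full months from June 2059 through May 2060 contribute their day counts.
Then 20 days into June 2060.
Total: 6 + 30 + 31 + 31 + 30 + 31 + 30 + 31 + 31 + 29 + 31 + 30 + 31 + 20 = 392.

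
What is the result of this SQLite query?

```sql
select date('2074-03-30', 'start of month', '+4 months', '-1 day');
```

`start of month` rewinds 2074-03-30 to 2074-03-01.
Adding +4 months to 2074-03-01 gives 2074-07-01.
Going back 1 day from 2074-07-01 reaches 2074-06-30 (last day of June, 30 days).

2074-06-30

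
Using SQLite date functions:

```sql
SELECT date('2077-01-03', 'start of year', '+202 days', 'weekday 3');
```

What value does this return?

2077-07-28

`start of year` rewinds 2077-01-03 to 2077-01-01.
Applying '+202 days' to 2077-01-01: counting 202 days forward gives 2077-07-22.
`weekday 3` advances to the next Wednesday; 2077-07-22 is a Thursday, so it moves forward to 2077-07-28.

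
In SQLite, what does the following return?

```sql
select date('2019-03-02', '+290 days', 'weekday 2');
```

2019-12-17

Applying '+290 days' to 2019-03-02: counting 290 days forward gives 2019-12-17.
`weekday 2` advances to the next Tuesday; 2019-12-17 is already a Tuesday, so it stays at 2019-12-17.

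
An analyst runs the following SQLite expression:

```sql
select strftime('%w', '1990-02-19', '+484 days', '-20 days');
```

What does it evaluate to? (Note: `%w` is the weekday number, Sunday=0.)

3

First apply '+484 days', '-20 days': 1990-02-19 → 1991-05-29.
1991-05-29 is a Wednesday; with Sunday=0 that is 3.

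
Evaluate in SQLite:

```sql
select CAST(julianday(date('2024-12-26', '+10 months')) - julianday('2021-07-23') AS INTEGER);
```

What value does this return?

Adding +10 months to 2024-12-26 gives 2025-10-26.
8 days remain in July 2021 after the 23rd (31 − 23).
Full months from August 2021 through September 2025 contribute their day counts.
Then 26 days into October 2025.
Total: 8 + 31 + 30 + 31 + 30 + 31 + 31 + 28 + 31 + 30 + 31 + 30 + 31 + 31 + 30 + 31 + 30 + 31 + 31 + 28 + 31 + 30 + 31 + 30 + 31 + 31 + 30 + 31 + 30 + 31 + 31 + 29 + 31 + 30 + 31 + 30 + 31 + 31 + 30 + 31 + 30 + 31 + 31 + 28 + 31 + 30 + 31 + 30 + 31 + 31 + 30 + 26 = 1556.

1556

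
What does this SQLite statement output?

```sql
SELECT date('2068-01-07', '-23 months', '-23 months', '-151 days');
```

2063-10-08

Adding -23 months to 2068-01-07 gives 2066-02-07.
Adding -23 months to 2066-02-07 gives 2064-03-07.
Applying '-151 days' to 2064-03-07: counting 151 days back gives 2063-10-08.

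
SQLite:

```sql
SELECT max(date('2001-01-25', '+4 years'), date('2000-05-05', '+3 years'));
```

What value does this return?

2005-01-25

date('2001-01-25', '+4 years') → 2005-01-25.
date('2000-05-05', '+3 years') → 2003-05-05.
Later of the two is 2005-01-25.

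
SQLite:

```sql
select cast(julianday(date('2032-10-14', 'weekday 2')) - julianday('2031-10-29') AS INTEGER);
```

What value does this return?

`weekday 2` advances to the next Tuesday; 2032-10-14 is a Thursday, so it moves forward to 2032-10-19.
2 days remain in October 2031 after the 29th (31 − 29).
Full months from November 2031 through September 2032 contribute their day counts.
Then 19 days into October 2032.
Total: 2 + 30 + 31 + 31 + 29 + 31 + 30 + 31 + 30 + 31 + 31 + 30 + 19 = 356.

356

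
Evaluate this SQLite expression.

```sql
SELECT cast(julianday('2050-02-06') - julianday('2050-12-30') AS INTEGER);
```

-327

22 days remain in February 2050 after the 6th (28 − 6).
Full months from March 2050 through November 2050 contribute their day counts.
Then 30 days into December 2050.
Total: 22 + 31 + 30 + 31 + 30 + 31 + 31 + 30 + 31 + 30 + 30 = 327.
The subtraction is earlier − later, so the result is −327 → -327.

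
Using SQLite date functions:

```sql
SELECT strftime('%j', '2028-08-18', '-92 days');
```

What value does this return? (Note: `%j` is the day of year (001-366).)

139

First apply '-92 days': 2028-08-18 → 2028-05-18.
Day-of-year for 2028-05-18: days since 2028-01-01 inclusive = 139, zero-padded to 139.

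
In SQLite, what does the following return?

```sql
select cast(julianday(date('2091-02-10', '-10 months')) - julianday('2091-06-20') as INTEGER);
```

-436

Adding -10 months to 2091-02-10 gives 2090-04-10.
20 days remain in April 2090 after the 10th (30 − 10).
Full months from May 2090 through May 2091 contribute their day counts.
Then 20 days into June 2091.
Total: 20 + 31 + 30 + 31 + 31 + 30 + 31 + 30 + 31 + 31 + 28 + 31 + 30 + 31 + 20 = 436.
The subtraction is earlier − later, so the result is −436 → -436.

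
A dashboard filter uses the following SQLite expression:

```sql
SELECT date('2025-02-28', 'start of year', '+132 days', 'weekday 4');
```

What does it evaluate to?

`start of year` rewinds 2025-02-28 to 2025-01-01.
Applying '+132 days' to 2025-01-01: counting 132 days forward gives 2025-05-13.
`weekday 4` advances to the next Thursday; 2025-05-13 is a Tuesday, so it moves forward to 2025-05-15.

2025-05-15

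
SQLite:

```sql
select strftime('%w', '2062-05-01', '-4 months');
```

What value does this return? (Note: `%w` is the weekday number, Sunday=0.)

0

First apply '-4 months': 2062-05-01 → 2062-01-01.
2062-01-01 is a Sunday; with Sunday=0 that is 0.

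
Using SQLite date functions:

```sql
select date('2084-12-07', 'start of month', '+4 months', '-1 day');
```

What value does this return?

`start of month` rewinds 2084-12-07 to 2084-12-01.
Adding +4 months to 2084-12-01 gives 2085-04-01.
Going back 1 day from 2085-04-01 reaches 2085-03-31 (last day of March, 31 days).

2085-03-31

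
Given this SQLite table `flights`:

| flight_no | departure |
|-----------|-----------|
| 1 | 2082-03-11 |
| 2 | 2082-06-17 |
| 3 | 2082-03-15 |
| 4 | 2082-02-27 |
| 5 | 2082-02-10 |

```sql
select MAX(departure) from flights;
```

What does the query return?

2082-06-17

MAX over {2082-02-10, 2082-02-27, 2082-03-11, 2082-03-15, 2082-06-17}.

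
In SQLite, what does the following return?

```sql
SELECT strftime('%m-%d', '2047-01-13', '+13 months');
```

02-13

First apply '+13 months': 2047-01-13 → 2048-02-13.
`%m-%d` extracts the month-day: 02-13.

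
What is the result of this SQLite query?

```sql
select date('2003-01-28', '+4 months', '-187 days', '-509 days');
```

2001-07-01

Adding +4 months to 2003-01-28 gives 2003-05-28.
Applying '-187 days' to 2003-05-28: counting 187 days back gives 2002-11-22.
Applying '-509 days' to 2002-11-22: counting 509 days back gives 2001-07-01.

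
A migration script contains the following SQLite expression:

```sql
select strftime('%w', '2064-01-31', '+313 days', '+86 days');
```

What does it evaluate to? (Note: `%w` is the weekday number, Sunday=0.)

4

First apply '+313 days', '+86 days': 2064-01-31 → 2065-03-05.
2065-03-05 is a Thursday; with Sunday=0 that is 4.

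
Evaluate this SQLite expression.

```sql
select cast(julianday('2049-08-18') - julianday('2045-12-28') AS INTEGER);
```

3 days remain in December 2045 after the 28th (31 − 28).
Full months from January 2046 through July 2049 contribute their day counts.
Then 18 days into August 2049.
Total: 3 + 31 + 28 + 31 + 30 + 31 + 30 + 31 + 31 + 30 + 31 + 30 + 31 + 31 + 28 + 31 + 30 + 31 + 30 + 31 + 31 + 30 + 31 + 30 + 31 + 31 + 29 + 31 + 30 + 31 + 30 + 31 + 31 + 30 + 31 + 30 + 31 + 31 + 28 + 31 + 30 + 31 + 30 + 31 + 18 = 1329.

1329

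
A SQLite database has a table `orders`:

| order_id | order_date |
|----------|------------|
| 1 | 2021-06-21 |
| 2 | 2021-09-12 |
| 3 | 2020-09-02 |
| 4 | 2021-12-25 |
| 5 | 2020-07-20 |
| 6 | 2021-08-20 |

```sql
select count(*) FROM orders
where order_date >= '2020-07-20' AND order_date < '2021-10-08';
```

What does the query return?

5

Rows in [2020-07-20, 2021-10-08): 2021-06-21, 2021-09-12, 2020-09-02, 2020-07-20, 2021-08-20 → 5 rows.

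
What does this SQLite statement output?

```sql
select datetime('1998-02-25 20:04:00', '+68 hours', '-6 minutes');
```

1998-02-28 15:58:00

+68 hours from 1998-02-25 20:04:00 is 1998-02-28 16:04:00 (crosses midnight).
-6 minutes from 1998-02-28 16:04:00 is 1998-02-28 15:58:00.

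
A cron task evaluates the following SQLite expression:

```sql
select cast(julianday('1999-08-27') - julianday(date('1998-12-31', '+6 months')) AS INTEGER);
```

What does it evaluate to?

57

Adding +6 months to 1998-12-31 targets 1999-06-31. June 1999 has only 30 days, so SQLite normalizes the 1-day overflow forward to 1999-07-01.
30 days remain in July 1999 after the 1st (31 − 1).
Then 27 days into August 1999.
Total: 30 + 27 = 57.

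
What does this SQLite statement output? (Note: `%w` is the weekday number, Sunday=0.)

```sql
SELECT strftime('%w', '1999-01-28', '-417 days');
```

First apply '-417 days': 1999-01-28 → 1997-12-07.
1997-12-07 is a Sunday; with Sunday=0 that is 0.

0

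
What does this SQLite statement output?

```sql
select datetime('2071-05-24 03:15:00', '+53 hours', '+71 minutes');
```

2071-05-26 09:26:00

+53 hours from 2071-05-24 03:15:00 is 2071-05-26 08:15:00 (crosses midnight).
71 minutes = 1h 11m; +71 minutes from 2071-05-26 08:15:00 is 2071-05-26 09:26:00.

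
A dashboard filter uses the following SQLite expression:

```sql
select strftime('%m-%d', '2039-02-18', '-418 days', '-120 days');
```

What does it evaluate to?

First apply '-418 days', '-120 days': 2039-02-18 → 2037-08-29.
`%m-%d` extracts the month-day: 08-29.

08-29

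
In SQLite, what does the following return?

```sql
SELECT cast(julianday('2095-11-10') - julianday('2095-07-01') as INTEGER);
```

30 days remain in July 2095 after the 1st (31 − 1).
August 2095: 31 days.
September 2095: 30 days.
October 2095: 31 days.
Then 10 days into November 2095.
Total: 30 + 31 + 30 + 31 + 10 = 132.

132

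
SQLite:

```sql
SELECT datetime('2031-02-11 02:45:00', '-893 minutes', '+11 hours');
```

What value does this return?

893 minutes = 14h 53m; -893 minutes from 2031-02-11 02:45:00 is 2031-02-10 11:52:00 (crosses midnight).
+11 hours from 2031-02-10 11:52:00 is 2031-02-10 22:52:00.

2031-02-10 22:52:00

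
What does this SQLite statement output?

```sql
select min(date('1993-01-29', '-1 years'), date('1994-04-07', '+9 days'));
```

date('1993-01-29', '-1 years') → 1992-01-29.
date('1994-04-07', '+9 days') → 1994-04-16.
Earlier of the two is 1992-01-29.

1992-01-29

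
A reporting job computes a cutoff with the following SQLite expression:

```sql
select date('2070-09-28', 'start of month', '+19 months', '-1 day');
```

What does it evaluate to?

`start of month` rewinds 2070-09-28 to 2070-09-01.
Adding +19 months to 2070-09-01 gives 2072-04-01.
Going back 1 day from 2072-04-01 reaches 2072-03-31 (last day of March, 31 days).

2072-03-31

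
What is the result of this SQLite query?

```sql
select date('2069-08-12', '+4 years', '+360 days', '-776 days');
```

2072-06-22

Adding +4 years to 2069-08-12 gives 2073-08-12.
Applying '+360 days' to 2073-08-12: counting 360 days forward gives 2074-08-07.
Applying '-776 days' to 2074-08-07: counting 776 days back gives 2072-06-22.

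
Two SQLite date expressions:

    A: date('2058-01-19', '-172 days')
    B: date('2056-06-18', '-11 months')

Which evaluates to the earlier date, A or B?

A = 2057-07-31.
B = 2055-07-18.
B is earlier.

B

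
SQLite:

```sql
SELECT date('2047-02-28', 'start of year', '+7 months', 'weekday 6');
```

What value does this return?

`start of year` rewinds 2047-02-28 to 2047-01-01.
Adding +7 months to 2047-01-01 gives 2047-08-01.
`weekday 6` advances to the next Saturday; 2047-08-01 is a Thursday, so it moves forward to 2047-08-03.

2047-08-03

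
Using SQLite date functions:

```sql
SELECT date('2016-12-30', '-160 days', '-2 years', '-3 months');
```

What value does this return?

Applying '-160 days' to 2016-12-30: counting 160 days back gives 2016-07-23.
Adding -2 years to 2016-07-23 gives 2014-07-23.
Adding -3 months to 2014-07-23 gives 2014-04-23.

2014-04-23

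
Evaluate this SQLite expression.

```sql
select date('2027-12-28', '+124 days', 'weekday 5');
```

Applying '+124 days' to 2027-12-28: counting 124 days forward gives 2028-04-30.
`weekday 5` advances to the next Friday; 2028-04-30 is a Sunday, so it moves forward to 2028-05-05.

2028-05-05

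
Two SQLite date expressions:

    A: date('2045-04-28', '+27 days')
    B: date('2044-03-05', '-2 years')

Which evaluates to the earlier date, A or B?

A = 2045-05-25.
B = 2042-03-05.
B is earlier.

B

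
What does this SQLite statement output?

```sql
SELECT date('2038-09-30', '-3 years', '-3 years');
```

2032-09-30

Adding -3 years to 2038-09-30 gives 2035-09-30.
Adding -3 years to 2035-09-30 gives 2032-09-30.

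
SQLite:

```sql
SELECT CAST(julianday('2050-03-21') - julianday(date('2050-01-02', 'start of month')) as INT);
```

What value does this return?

79

`start of month` rewinds 2050-01-02 to 2050-01-01.
30 days remain in January 2050 after the 1st (31 − 1).
February 2050: 28 days.
Then 21 days into March 2050.
Total: 30 + 28 + 21 = 79.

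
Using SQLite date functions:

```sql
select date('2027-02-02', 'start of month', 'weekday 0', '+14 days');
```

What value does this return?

`start of month` rewinds 2027-02-02 to 2027-02-01.
`weekday 0` advances to the next Sunday; 2027-02-01 is a Monday, so it moves forward to 2027-02-07.
Advancing 14 more days within February lands on 2027-02-21.

2027-02-21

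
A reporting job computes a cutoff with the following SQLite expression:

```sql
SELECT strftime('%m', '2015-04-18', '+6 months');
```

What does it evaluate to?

10

First apply '+6 months': 2015-04-18 → 2015-10-18.
`%m` extracts the 2-digit month (01-12): 10.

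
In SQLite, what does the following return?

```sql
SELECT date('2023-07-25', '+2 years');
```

Adding +2 years to 2023-07-25 gives 2025-07-25.

2025-07-25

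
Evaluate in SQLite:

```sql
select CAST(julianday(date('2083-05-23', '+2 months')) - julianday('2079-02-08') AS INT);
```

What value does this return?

1626

Adding +2 months to 2083-05-23 gives 2083-07-23.
20 days remain in February 2079 after the 8th (28 − 8).
Full months from March 2079 through June 2083 contribute their day counts.
Then 23 days into July 2083.
Total: 20 + 31 + 30 + 31 + 30 + 31 + 31 + 30 + 31 + 30 + 31 + 31 + 29 + 31 + 30 + 31 + 30 + 31 + 31 + 30 + 31 + 30 + 31 + 31 + 28 + 31 + 30 + 31 + 30 + 31 + 31 + 30 + 31 + 30 + 31 + 31 + 28 + 31 + 30 + 31 + 30 + 31 + 31 + 30 + 31 + 30 + 31 + 31 + 28 + 31 + 30 + 31 + 30 + 23 = 1626.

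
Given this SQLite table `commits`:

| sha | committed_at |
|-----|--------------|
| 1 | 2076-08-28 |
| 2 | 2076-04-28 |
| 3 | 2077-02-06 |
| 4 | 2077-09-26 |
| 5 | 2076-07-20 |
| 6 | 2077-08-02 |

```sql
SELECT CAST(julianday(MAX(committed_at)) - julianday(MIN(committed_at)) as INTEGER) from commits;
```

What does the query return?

516

MIN = 2076-04-28, MAX = 2077-09-26.
2 days remain in April 2076 after the 28th (30 − 28).
Full months from May 2076 through August 2077 contribute their day counts.
Then 26 days into September 2077.
Total: 2 + 31 + 30 + 31 + 31 + 30 + 31 + 30 + 31 + 31 + 28 + 31 + 30 + 31 + 30 + 31 + 31 + 26 = 516.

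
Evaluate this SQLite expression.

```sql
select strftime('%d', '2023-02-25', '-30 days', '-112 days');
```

06

First apply '-30 days', '-112 days': 2023-02-25 → 2022-10-06.
`%d` extracts the 2-digit day of month: 06.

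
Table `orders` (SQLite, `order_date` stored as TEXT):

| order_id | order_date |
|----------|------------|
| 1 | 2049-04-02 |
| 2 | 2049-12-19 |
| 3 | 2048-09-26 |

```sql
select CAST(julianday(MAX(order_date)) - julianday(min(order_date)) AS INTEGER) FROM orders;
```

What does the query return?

MIN = 2048-09-26, MAX = 2049-12-19.
4 days remain in September 2048 after the 26th (30 − 26).
Full months from October 2048 through November 2049 contribute their day counts.
Then 19 days into December 2049.
Total: 4 + 31 + 30 + 31 + 31 + 28 + 31 + 30 + 31 + 30 + 31 + 31 + 30 + 31 + 30 + 19 = 449.

449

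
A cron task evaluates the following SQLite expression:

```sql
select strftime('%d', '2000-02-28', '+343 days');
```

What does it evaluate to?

05

First apply '+343 days': 2000-02-28 → 2001-02-05.
`%d` extracts the 2-digit day of month: 05.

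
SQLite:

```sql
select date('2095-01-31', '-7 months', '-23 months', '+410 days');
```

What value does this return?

Adding -7 months to 2095-01-31 targets 2094-06-31. June 2094 has only 30 days, so SQLite normalizes the 1-day overflow forward to 2094-07-01.
Adding -23 months to 2094-07-01 gives 2092-08-01.
Applying '+410 days' to 2092-08-01: counting 410 days forward gives 2093-09-15.

2093-09-15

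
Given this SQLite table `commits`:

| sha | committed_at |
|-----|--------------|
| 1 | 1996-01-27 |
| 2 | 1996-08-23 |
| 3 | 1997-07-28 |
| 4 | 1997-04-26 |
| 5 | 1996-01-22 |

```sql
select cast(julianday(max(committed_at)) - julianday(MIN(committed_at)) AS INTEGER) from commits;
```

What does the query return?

MIN = 1996-01-22, MAX = 1997-07-28.
9 days remain in January 1996 after the 22nd (31 − 22).
Full months from February 1996 through June 1997 contribute their day counts.
Then 28 days into July 1997.
Total: 9 + 29 + 31 + 30 + 31 + 30 + 31 + 31 + 30 + 31 + 30 + 31 + 31 + 28 + 31 + 30 + 31 + 30 + 28 = 553.

553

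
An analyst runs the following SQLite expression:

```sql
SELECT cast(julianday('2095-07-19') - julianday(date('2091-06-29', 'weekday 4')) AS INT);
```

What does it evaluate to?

`weekday 4` advances to the next Thursday; 2091-06-29 is a Friday, so it moves forward to 2091-07-05.
26 days remain in July 2091 after the 5th (31 − 5).
Full months from August 2091 through June 2095 contribute their day counts.
Then 19 days into July 2095.
Total: 26 + 31 + 30 + 31 + 30 + 31 + 31 + 29 + 31 + 30 + 31 + 30 + 31 + 31 + 30 + 31 + 30 + 31 + 31 + 28 + 31 + 30 + 31 + 30 + 31 + 31 + 30 + 31 + 30 + 31 + 31 + 28 + 31 + 30 + 31 + 30 + 31 + 31 + 30 + 31 + 30 + 31 + 31 + 28 + 31 + 30 + 31 + 30 + 19 = 1475.

1475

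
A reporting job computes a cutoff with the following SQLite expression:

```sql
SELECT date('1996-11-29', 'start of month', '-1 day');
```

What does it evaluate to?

`start of month` rewinds 1996-11-29 to 1996-11-01.
Going back 1 day from 1996-11-01 reaches 1996-10-31 (last day of October, 31 days).

1996-10-31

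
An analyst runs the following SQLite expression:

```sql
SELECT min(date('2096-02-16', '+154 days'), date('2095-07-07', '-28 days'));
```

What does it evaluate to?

2095-06-09

date('2096-02-16', '+154 days') → 2096-07-19.
date('2095-07-07', '-28 days') → 2095-06-09.
Earlier of the two is 2095-06-09.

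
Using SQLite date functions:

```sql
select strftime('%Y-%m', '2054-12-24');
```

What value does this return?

2054-12

`%Y-%m` extracts the year-month: 2054-12.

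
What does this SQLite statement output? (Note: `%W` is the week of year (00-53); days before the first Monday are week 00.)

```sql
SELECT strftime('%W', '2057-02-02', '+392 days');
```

First apply '+392 days': 2057-02-02 → 2058-03-01.
2058-03-01 is a Friday. SQLite's %W counts Mondays since the year started; the result is 08.

08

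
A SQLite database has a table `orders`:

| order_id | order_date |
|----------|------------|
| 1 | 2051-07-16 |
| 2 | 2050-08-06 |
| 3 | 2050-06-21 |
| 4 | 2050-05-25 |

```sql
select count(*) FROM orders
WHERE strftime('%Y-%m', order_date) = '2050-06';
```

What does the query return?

1

Rows with year-month 2050-06: 2050-06-21 → 1.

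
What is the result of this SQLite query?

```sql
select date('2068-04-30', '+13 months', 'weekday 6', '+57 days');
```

2069-07-28

Adding +13 months to 2068-04-30 gives 2069-05-30.
`weekday 6` advances to the next Saturday; 2069-05-30 is a Thursday, so it moves forward to 2069-06-01.
Applying '+57 days' to 2069-06-01: counting 57 days forward gives 2069-07-28.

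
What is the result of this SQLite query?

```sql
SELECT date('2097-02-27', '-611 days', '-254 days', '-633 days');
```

2093-01-21

Applying '-611 days' to 2097-02-27: counting 611 days back gives 2095-06-27.
Applying '-254 days' to 2095-06-27: counting 254 days back gives 2094-10-16.
Applying '-633 days' to 2094-10-16: counting 633 days back gives 2093-01-21.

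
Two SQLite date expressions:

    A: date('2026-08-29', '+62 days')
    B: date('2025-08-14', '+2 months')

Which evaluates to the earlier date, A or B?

B

A = 2026-10-30.
B = 2025-10-14.
B is earlier.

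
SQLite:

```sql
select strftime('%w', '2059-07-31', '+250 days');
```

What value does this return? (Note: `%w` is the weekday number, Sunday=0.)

First apply '+250 days': 2059-07-31 → 2060-04-06.
2060-04-06 is a Tuesday; with Sunday=0 that is 2.

2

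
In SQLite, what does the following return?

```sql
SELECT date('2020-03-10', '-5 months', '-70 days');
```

2019-08-01

Adding -5 months to 2020-03-10 gives 2019-10-10.
Applying '-70 days' to 2019-10-10: counting 70 days back gives 2019-08-01.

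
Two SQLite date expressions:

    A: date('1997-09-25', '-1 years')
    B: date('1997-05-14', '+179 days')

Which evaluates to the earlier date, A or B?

A = 1996-09-25.
B = 1997-11-09.
A is earlier.

A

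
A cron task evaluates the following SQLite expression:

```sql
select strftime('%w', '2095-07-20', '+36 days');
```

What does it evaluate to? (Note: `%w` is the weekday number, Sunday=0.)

4

First apply '+36 days': 2095-07-20 → 2095-08-25.
2095-08-25 is a Thursday; with Sunday=0 that is 4.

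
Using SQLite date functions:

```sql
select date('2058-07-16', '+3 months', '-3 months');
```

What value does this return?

Adding +3 months to 2058-07-16 gives 2058-10-16.
Adding -3 months to 2058-10-16 gives 2058-07-16.

2058-07-16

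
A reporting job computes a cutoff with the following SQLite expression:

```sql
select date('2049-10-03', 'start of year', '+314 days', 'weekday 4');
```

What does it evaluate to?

`start of year` rewinds 2049-10-03 to 2049-01-01.
Applying '+314 days' to 2049-01-01: counting 314 days forward gives 2049-11-11.
`weekday 4` advances to the next Thursday; 2049-11-11 is already a Thursday, so it stays at 2049-11-11.

2049-11-11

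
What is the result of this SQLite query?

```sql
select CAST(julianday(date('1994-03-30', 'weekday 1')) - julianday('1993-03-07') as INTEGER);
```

393

`weekday 1` advances to the next Monday; 1994-03-30 is a Wednesday, so it moves forward to 1994-04-04.
24 days remain in March 1993 after the 7th (31 − 7).
Full months from April 1993 through March 1994 contribute their day counts.
Then 4 days into April 1994.
Total: 24 + 30 + 31 + 30 + 31 + 31 + 30 + 31 + 30 + 31 + 31 + 28 + 31 + 4 = 393.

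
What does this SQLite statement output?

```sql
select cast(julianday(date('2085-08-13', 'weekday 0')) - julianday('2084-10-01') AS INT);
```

`weekday 0` advances to the next Sunday; 2085-08-13 is a Monday, so it moves forward to 2085-08-19.
30 days remain in October 2084 after the 1st (31 − 1).
Full months from November 2084 through July 2085 contribute their day counts.
Then 19 days into August 2085.
Total: 30 + 30 + 31 + 31 + 28 + 31 + 30 + 31 + 30 + 31 + 19 = 322.

322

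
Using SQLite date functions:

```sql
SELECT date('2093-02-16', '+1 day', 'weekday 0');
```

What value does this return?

Advancing 1 more day within February lands on 2093-02-17.
`weekday 0` advances to the next Sunday; 2093-02-17 is a Tuesday, so it moves forward to 2093-02-22.

2093-02-22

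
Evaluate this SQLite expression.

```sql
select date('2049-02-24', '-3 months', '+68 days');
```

2049-01-31

Adding -3 months to 2049-02-24 gives 2048-11-24.
Applying '+68 days' to 2048-11-24: counting 68 days forward gives 2049-01-31.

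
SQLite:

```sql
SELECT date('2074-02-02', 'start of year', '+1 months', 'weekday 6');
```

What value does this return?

`start of year` rewinds 2074-02-02 to 2074-01-01.
Adding +1 month to 2074-01-01 gives 2074-02-01.
`weekday 6` advances to the next Saturday; 2074-02-01 is a Thursday, so it moves forward to 2074-02-03.

2074-02-03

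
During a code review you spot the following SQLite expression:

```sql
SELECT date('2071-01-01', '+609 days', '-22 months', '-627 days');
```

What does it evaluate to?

2069-02-12

Applying '+609 days' to 2071-01-01: counting 609 days forward gives 2072-09-01.
Adding -22 months to 2072-09-01 gives 2070-11-01.
Applying '-627 days' to 2070-11-01: counting 627 days back gives 2069-02-12.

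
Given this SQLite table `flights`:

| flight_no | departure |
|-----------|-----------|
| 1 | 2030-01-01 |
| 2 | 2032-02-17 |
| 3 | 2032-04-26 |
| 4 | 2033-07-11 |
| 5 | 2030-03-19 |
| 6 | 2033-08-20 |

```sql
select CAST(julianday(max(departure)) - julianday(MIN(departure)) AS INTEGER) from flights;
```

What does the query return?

1327

MIN = 2030-01-01, MAX = 2033-08-20.
30 days remain in January 2030 after the 1st (31 − 1).
Full months from February 2030 through July 2033 contribute their day counts.
Then 20 days into August 2033.
Total: 30 + 28 + 31 + 30 + 31 + 30 + 31 + 31 + 30 + 31 + 30 + 31 + 31 + 28 + 31 + 30 + 31 + 30 + 31 + 31 + 30 + 31 + 30 + 31 + 31 + 29 + 31 + 30 + 31 + 30 + 31 + 31 + 30 + 31 + 30 + 31 + 31 + 28 + 31 + 30 + 31 + 30 + 31 + 20 = 1327.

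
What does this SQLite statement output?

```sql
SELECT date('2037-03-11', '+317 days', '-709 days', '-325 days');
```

Applying '+317 days' to 2037-03-11: counting 317 days forward gives 2038-01-22.
Applying '-709 days' to 2038-01-22: counting 709 days back gives 2036-02-13.
Applying '-325 days' to 2036-02-13: counting 325 days back gives 2035-03-25.

2035-03-25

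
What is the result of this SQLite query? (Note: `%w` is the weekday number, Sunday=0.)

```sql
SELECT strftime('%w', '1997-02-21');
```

1997-02-21 is a Friday; with Sunday=0 that is 5.

5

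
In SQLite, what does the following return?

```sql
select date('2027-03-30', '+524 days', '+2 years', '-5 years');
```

2025-09-04

Applying '+524 days' to 2027-03-30: counting 524 days forward gives 2028-09-04.
Adding +2 years to 2028-09-04 gives 2030-09-04.
Adding -5 years to 2030-09-04 gives 2025-09-04.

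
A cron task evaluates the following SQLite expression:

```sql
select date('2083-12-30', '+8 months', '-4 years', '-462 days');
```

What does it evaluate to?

2079-05-26

Adding +8 months to 2083-12-30 gives 2084-08-30.
Adding -4 years to 2084-08-30 gives 2080-08-30.
Applying '-462 days' to 2080-08-30: counting 462 days back gives 2079-05-26.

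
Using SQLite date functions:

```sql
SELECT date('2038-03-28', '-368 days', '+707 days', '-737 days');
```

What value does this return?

Applying '-368 days' to 2038-03-28: counting 368 days back gives 2037-03-25.
Applying '+707 days' to 2037-03-25: counting 707 days forward gives 2039-03-02.
Applying '-737 days' to 2039-03-02: counting 737 days back gives 2037-02-23.

2037-02-23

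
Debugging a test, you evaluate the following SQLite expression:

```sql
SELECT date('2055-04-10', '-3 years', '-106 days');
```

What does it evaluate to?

2051-12-26

Adding -3 years to 2055-04-10 gives 2052-04-10.
Applying '-106 days' to 2052-04-10: counting 106 days back gives 2051-12-26.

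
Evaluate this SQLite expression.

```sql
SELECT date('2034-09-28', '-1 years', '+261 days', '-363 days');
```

2033-06-18

Adding -1 year to 2034-09-28 gives 2033-09-28.
Applying '+261 days' to 2033-09-28: counting 261 days forward gives 2034-06-16.
Applying '-363 days' to 2034-06-16: counting 363 days back gives 2033-06-18.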